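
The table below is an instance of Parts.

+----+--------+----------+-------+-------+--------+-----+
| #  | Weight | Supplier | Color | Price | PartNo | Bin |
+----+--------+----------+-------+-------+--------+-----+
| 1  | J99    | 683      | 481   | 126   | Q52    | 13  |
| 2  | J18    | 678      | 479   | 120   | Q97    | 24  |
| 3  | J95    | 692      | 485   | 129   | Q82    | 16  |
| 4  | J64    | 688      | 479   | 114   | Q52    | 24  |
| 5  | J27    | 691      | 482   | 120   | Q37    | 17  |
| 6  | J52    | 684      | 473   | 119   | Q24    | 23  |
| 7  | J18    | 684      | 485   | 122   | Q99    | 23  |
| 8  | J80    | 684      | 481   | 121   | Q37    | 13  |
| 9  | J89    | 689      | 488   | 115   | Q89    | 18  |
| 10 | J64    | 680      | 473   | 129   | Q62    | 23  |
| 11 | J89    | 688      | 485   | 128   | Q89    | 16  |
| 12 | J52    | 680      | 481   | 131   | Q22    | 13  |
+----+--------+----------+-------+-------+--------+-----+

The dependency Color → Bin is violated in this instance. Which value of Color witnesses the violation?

Color=481: rows 1, 8, 12 → Bin = 13, 13, 13 ✓
Color=479: rows 2, 4 → Bin = 24, 24 ✓
Color=485: rows 3, 7, 11 → Bin takes values {16, 23} — violation
Color=482: row 5 → Bin = 17 ✓
Color=473: rows 6, 10 → Bin = 23, 23 ✓
Color=488: row 9 → Bin = 18 ✓
The only Color value with inconsistent Bin is Color=485.

485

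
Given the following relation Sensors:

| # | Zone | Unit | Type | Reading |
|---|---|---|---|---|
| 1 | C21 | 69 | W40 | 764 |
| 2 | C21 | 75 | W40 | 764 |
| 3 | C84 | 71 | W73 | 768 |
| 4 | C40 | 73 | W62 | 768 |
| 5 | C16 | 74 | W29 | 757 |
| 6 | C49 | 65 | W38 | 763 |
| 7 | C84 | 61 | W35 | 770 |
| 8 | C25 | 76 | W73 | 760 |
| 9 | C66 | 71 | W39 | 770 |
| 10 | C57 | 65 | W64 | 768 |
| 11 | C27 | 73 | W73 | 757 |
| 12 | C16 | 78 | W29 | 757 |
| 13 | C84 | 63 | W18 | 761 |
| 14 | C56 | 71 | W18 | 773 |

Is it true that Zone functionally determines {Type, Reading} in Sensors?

Zone=C21: rows 1, 2 → {Type,Reading} = (W40, 764), (W40, 764) ✓
Zone=C84: rows 3, 7, 13 → {Type,Reading} takes values {(W73, 768), (W35, 770), (W18, 761)} — violation
Zone=C40: row 4 → {Type,Reading} = (W62, 768) ✓
Zone=C16: rows 5, 12 → {Type,Reading} = (W29, 757), (W29, 757) ✓
Zone=C49: row 6 → {Type,Reading} = (W38, 763) ✓
Zone=C25: row 8 → {Type,Reading} = (W73, 760) ✓
Zone=C66: row 9 → {Type,Reading} = (W39, 770) ✓
Zone=C57: row 10 → {Type,Reading} = (W64, 768) ✓
Zone=C27: row 11 → {Type,Reading} = (W73, 757) ✓
Zone=C56: row 14 → {Type,Reading} = (W18, 773) ✓
Two rows agree on Zone but differ on {Type, Reading}, so Zone → {Type, Reading} does not hold.

No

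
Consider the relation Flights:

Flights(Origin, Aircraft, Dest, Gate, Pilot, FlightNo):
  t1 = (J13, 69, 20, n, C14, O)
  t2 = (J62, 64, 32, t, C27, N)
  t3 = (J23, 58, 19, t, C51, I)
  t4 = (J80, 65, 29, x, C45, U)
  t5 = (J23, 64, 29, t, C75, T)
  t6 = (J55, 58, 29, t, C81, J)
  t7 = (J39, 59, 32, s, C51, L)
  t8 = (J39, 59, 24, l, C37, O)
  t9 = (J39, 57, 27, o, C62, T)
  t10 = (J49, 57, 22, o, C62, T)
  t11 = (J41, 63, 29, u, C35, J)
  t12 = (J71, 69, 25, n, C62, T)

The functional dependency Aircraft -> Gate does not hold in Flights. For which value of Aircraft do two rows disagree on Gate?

59

Aircraft=69: rows 1, 12 → Gate = n, n ✓
Aircraft=64: rows 2, 5 → Gate = t, t ✓
Aircraft=58: rows 3, 6 → Gate = t, t ✓
Aircraft=65: row 4 → Gate = x ✓
Aircraft=59: rows 7, 8 → Gate takes values {s, l} — violation
Aircraft=57: rows 9, 10 → Gate = o, o ✓
Aircraft=63: row 11 → Gate = u ✓
The only Aircraft value with inconsistent Gate is Aircraft=59.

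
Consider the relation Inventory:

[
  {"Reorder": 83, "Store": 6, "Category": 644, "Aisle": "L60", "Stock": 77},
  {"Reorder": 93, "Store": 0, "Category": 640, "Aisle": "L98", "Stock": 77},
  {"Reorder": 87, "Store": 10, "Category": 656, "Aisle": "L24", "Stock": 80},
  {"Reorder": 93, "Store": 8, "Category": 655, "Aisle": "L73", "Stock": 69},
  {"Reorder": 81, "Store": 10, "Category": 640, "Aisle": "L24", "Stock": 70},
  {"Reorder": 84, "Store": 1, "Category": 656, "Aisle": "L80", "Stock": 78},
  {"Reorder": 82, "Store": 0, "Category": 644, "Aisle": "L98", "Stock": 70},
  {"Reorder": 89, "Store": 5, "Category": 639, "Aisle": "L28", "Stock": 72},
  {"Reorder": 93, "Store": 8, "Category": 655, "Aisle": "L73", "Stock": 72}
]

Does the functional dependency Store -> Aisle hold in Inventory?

Yes

Store=6: 1 row → Aisle = L60 ✓
Store=0: 2 rows → Aisle = L98, L98 ✓
Store=10: 2 rows → Aisle = L24, L24 ✓
Store=8: 2 rows → Aisle = L73, L73 ✓
Store=1: 1 row → Aisle = L80 ✓
Store=5: 1 row → Aisle = L28 ✓
Every Store value is associated with a single Aisle value, so Store -> Aisle holds.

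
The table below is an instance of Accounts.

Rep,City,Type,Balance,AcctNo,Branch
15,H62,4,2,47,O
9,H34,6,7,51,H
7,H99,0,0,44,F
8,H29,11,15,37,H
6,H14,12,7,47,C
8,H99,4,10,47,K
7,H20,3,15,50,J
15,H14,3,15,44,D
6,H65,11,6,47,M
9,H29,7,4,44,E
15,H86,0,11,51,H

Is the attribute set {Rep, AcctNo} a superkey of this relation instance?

No

Two distinct rows share (Rep=6, AcctNo=47), so {Rep, AcctNo} does not determine every attribute — not a superkey.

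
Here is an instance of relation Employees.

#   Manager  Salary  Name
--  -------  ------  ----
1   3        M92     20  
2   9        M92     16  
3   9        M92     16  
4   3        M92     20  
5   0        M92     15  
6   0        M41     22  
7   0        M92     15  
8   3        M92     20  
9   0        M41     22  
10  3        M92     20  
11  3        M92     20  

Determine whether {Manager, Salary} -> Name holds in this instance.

(Manager=3, Salary=M92): rows 1, 4, 8, 10, 11 → Name = 20, 20, 20, 20, 20 ✓
(Manager=9, Salary=M92): rows 2, 3 → Name = 16, 16 ✓
(Manager=0, Salary=M92): rows 5, 7 → Name = 15, 15 ✓
(Manager=0, Salary=M41): rows 6, 9 → Name = 22, 22 ✓
Every {Manager, Salary} value is associated with a single Name value, so {Manager, Salary} -> Name holds.

Yes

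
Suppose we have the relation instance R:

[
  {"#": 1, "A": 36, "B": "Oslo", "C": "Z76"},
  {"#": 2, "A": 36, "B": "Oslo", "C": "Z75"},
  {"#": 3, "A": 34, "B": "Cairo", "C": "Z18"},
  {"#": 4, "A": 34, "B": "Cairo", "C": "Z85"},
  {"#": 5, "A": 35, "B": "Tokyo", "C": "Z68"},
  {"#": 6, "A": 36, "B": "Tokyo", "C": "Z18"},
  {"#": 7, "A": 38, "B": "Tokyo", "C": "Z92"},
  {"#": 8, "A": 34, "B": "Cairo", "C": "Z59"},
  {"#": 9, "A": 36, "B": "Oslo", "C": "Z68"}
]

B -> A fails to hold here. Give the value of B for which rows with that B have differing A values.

B=Oslo: rows 1, 2, 9 → A = 36, 36, 36 ✓
B=Cairo: rows 3, 4, 8 → A = 34, 34, 34 ✓
B=Tokyo: rows 5, 6, 7 → A takes values {35, 36, 38} — violation
The only B value with inconsistent A is B=Tokyo.

Tokyo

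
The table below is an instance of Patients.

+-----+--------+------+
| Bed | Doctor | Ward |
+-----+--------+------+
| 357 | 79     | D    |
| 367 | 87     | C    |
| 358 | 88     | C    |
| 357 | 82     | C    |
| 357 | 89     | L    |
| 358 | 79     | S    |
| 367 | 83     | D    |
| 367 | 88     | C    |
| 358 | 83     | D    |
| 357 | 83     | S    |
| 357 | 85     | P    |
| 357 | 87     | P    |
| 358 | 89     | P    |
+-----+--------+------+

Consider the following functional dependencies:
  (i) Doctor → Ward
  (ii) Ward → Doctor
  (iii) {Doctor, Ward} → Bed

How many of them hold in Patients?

0

(i) Doctor → Ward: Doctor=79: 2 rows → Ward takes values {D, S} — violation; Doctor=87: 2 rows → Ward takes values {C, P} — violation; Doctor=89: 2 rows → Ward takes values {L, P} — violation; Doctor=83: 3 rows → Ward takes values {D, S} — violation — fails.
(ii) Ward → Doctor: Ward=D: 3 rows → Doctor takes values {79, 83} — violation; Ward=C: 4 rows → Doctor takes values {87, 88, 82} — violation; Ward=S: 2 rows → Doctor takes values {79, 83} — violation; Ward=P: 3 rows → Doctor takes values {85, 87, 89} — violation — fails.
(iii) {Doctor, Ward} → Bed: (Doctor=88, Ward=C): 2 rows → Bed takes values {358, 367} — violation; (Doctor=83, Ward=D): 2 rows → Bed takes values {367, 358} — violation — fails.
None of the 3 dependencies hold.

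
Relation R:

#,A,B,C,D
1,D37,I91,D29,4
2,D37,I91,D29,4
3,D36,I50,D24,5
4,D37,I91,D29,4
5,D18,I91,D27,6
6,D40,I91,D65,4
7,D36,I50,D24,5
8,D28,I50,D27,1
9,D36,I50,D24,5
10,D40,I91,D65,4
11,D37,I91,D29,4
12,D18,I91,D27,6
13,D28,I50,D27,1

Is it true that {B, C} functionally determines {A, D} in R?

Yes

(B=I91, C=D29): rows 1, 2, 4, 11 → {A,D} = (D37, 4), (D37, 4), (D37, 4), (D37, 4) ✓
(B=I50, C=D24): rows 3, 7, 9 → {A,D} = (D36, 5), (D36, 5), (D36, 5) ✓
(B=I91, C=D27): rows 5, 12 → {A,D} = (D18, 6), (D18, 6) ✓
(B=I91, C=D65): rows 6, 10 → {A,D} = (D40, 4), (D40, 4) ✓
(B=I50, C=D27): rows 8, 13 → {A,D} = (D28, 1), (D28, 1) ✓
Every {B, C} value is associated with a single {A, D} value, so {B, C} -> {A, D} holds.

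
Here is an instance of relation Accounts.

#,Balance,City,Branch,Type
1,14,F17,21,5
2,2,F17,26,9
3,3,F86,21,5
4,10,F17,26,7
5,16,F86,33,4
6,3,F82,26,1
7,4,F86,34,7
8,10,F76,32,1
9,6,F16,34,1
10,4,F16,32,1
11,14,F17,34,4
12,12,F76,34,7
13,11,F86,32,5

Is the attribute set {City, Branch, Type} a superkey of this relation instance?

Yes

All 13 rows have distinct {City, Branch, Type} values, so {City, Branch, Type} → (all attributes) holds and {City, Branch, Type} is a superkey.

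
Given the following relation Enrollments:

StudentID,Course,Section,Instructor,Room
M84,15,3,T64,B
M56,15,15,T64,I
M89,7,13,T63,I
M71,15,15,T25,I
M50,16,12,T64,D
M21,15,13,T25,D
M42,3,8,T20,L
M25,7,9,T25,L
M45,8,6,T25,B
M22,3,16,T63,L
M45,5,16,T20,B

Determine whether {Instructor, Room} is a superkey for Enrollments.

All 11 rows have distinct {Instructor, Room} values, so {Instructor, Room} → (all attributes) holds and {Instructor, Room} is a superkey.

Yes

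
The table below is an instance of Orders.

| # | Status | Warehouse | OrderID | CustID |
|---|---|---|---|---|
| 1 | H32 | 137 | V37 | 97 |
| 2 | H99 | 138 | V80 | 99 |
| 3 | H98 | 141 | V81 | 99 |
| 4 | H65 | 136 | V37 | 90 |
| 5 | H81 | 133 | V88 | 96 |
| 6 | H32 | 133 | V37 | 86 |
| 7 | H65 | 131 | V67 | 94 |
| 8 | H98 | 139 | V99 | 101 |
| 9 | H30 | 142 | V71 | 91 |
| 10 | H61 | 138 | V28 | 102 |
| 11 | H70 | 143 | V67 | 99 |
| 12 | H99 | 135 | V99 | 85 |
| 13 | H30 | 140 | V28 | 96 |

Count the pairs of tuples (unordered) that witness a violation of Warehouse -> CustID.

Warehouse=138: violating pairs (2,10) — 1 pair.
Warehouse=133: violating pairs (5,6) — 1 pair.

2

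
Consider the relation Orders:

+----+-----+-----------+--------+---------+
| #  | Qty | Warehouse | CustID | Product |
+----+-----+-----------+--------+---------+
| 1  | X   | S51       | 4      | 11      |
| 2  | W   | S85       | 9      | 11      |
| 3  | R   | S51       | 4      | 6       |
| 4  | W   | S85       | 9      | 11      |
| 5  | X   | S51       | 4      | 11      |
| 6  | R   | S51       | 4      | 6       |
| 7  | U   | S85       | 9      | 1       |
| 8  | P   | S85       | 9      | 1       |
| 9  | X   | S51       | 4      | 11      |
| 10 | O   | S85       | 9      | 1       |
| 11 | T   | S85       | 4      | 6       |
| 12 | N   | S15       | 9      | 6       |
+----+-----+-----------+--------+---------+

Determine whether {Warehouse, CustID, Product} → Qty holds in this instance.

No

(Warehouse=S51, CustID=4, Product=11): rows 1, 5, 9 → Qty = X, X, X ✓
(Warehouse=S85, CustID=9, Product=11): rows 2, 4 → Qty = W, W ✓
(Warehouse=S51, CustID=4, Product=6): rows 3, 6 → Qty = R, R ✓
(Warehouse=S85, CustID=9, Product=1): rows 7, 8, 10 → Qty takes values {U, P, O} — violation
(Warehouse=S85, CustID=4, Product=6): row 11 → Qty = T ✓
(Warehouse=S15, CustID=9, Product=6): row 12 → Qty = N ✓
Two rows agree on {Warehouse, CustID, Product} but differ on Qty, so {Warehouse, CustID, Product} → Qty does not hold.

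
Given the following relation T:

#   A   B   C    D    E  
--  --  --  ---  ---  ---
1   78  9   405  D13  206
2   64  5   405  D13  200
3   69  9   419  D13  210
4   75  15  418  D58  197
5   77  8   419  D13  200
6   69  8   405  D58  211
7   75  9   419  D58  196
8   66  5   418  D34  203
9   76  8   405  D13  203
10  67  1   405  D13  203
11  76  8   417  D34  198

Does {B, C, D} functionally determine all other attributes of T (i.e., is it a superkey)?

Yes

All 11 rows have distinct {B, C, D} values, so {B, C, D} → (all attributes) holds and {B, C, D} is a superkey.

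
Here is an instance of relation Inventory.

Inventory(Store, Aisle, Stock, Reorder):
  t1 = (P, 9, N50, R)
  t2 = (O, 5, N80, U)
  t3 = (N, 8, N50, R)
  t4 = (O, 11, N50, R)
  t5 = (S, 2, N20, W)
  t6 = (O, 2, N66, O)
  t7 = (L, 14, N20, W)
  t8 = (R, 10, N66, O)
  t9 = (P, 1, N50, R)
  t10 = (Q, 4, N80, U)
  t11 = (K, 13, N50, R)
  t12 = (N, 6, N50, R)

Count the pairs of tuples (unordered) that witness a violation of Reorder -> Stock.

0

Reorder=R: all 6 rows agree on Stock — 0 pairs.
Reorder=U: all 2 rows agree on Stock — 0 pairs.
Reorder=W: all 2 rows agree on Stock — 0 pairs.
Reorder=O: all 2 rows agree on Stock — 0 pairs.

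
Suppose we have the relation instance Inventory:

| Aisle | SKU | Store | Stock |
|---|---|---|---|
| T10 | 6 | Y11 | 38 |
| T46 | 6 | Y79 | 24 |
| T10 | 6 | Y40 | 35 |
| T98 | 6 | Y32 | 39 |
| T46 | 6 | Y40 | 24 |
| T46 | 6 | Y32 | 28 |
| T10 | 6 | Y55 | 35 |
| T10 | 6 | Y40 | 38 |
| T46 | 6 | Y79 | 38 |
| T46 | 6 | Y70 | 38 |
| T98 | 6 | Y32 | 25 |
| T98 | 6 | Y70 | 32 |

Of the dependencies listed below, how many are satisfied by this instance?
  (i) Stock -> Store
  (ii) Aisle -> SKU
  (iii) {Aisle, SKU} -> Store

1

(i) Stock -> Store: Stock=38: 4 rows → Store takes values {Y11, Y40, Y79, Y70} — violation; Stock=24: 2 rows → Store takes values {Y79, Y40} — violation; Stock=35: 2 rows → Store takes values {Y40, Y55} — violation — fails.
(ii) Aisle -> SKU: every LHS value maps to a single RHS value — holds.
(iii) {Aisle, SKU} -> Store: (Aisle=T10, SKU=6): 4 rows → Store takes values {Y11, Y40, Y55} — violation; (Aisle=T46, SKU=6): 5 rows → Store takes values {Y79, Y40, Y32, Y70} — violation; (Aisle=T98, SKU=6): 3 rows → Store takes values {Y32, Y70} — violation — fails.
1 of the 3 dependencies holds.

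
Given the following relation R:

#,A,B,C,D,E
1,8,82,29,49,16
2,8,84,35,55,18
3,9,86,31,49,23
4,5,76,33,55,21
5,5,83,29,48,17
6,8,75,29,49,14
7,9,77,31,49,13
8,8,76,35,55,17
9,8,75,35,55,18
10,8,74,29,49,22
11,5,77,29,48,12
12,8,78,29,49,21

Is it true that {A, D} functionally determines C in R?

(A=8, D=49): rows 1, 6, 10, 12 → C = 29, 29, 29, 29 ✓
(A=8, D=55): rows 2, 8, 9 → C = 35, 35, 35 ✓
(A=9, D=49): rows 3, 7 → C = 31, 31 ✓
(A=5, D=55): row 4 → C = 33 ✓
(A=5, D=48): rows 5, 11 → C = 29, 29 ✓
Every {A, D} value is associated with a single C value, so {A, D} → C holds.

Yes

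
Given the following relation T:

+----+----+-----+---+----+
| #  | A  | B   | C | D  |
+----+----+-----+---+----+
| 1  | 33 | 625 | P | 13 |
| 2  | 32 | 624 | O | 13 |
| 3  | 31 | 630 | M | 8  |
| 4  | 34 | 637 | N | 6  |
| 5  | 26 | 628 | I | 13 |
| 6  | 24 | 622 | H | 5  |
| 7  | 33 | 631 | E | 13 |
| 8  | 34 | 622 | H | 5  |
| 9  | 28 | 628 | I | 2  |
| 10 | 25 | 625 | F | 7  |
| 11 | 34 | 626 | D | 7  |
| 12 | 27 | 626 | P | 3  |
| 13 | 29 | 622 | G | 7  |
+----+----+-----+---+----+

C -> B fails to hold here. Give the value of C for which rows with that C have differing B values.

C=P: rows 1, 12 → B takes values {625, 626} — violation
C=O: row 2 → B = 624 ✓
C=M: row 3 → B = 630 ✓
C=N: row 4 → B = 637 ✓
C=I: rows 5, 9 → B = 628, 628 ✓
C=H: rows 6, 8 → B = 622, 622 ✓
C=E: row 7 → B = 631 ✓
C=F: row 10 → B = 625 ✓
C=D: row 11 → B = 626 ✓
C=G: row 13 → B = 622 ✓
The only C value with inconsistent B is C=P.

P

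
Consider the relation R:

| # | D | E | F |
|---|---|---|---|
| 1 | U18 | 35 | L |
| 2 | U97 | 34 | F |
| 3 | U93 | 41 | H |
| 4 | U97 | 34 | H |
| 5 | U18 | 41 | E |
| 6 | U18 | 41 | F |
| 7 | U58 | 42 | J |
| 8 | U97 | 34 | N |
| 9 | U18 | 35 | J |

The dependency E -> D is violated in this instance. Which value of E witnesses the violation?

41

E=35: rows 1, 9 → D = U18, U18 ✓
E=34: rows 2, 4, 8 → D = U97, U97, U97 ✓
E=41: rows 3, 5, 6 → D takes values {U93, U18} — violation
E=42: row 7 → D = U58 ✓
The only E value with inconsistent D is E=41.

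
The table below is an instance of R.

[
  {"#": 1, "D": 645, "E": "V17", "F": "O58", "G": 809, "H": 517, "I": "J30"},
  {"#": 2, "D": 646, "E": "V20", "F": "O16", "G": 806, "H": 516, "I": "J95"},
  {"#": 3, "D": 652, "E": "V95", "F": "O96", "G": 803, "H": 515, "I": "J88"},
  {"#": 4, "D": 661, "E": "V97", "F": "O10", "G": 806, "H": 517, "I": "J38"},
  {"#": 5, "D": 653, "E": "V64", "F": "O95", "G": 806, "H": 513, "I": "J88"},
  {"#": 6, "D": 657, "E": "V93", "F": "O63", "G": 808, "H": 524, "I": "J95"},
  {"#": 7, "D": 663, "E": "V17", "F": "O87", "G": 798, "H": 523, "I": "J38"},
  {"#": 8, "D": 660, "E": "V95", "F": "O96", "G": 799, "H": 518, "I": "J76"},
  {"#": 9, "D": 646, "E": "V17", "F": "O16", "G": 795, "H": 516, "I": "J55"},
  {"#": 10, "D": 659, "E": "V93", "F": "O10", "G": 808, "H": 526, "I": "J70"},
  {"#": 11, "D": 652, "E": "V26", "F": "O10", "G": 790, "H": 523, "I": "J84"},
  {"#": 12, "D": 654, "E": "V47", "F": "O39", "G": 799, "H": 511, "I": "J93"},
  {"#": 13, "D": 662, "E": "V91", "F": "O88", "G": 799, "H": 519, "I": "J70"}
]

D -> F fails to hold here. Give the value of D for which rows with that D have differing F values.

652

D=645: row 1 → F = O58 ✓
D=646: rows 2, 9 → F = O16, O16 ✓
D=652: rows 3, 11 → F takes values {O96, O10} — violation
D=661: row 4 → F = O10 ✓
D=653: row 5 → F = O95 ✓
D=657: row 6 → F = O63 ✓
D=663: row 7 → F = O87 ✓
D=660: row 8 → F = O96 ✓
D=659: row 10 → F = O10 ✓
D=654: row 12 → F = O39 ✓
D=662: row 13 → F = O88 ✓
The only D value with inconsistent F is D=652.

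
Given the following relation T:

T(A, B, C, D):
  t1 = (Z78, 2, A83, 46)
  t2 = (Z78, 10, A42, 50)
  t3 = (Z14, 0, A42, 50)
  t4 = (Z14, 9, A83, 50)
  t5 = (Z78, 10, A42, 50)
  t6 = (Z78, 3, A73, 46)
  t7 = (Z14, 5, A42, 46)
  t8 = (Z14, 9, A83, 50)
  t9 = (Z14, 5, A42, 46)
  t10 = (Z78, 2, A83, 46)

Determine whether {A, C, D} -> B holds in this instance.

(A=Z78, C=A83, D=46): rows 1, 10 → B = 2, 2 ✓
(A=Z78, C=A42, D=50): rows 2, 5 → B = 10, 10 ✓
(A=Z14, C=A42, D=50): row 3 → B = 0 ✓
(A=Z14, C=A83, D=50): rows 4, 8 → B = 9, 9 ✓
(A=Z78, C=A73, D=46): row 6 → B = 3 ✓
(A=Z14, C=A42, D=46): rows 7, 9 → B = 5, 5 ✓
Every {A, C, D} value is associated with a single B value, so {A, C, D} -> B holds.

Yes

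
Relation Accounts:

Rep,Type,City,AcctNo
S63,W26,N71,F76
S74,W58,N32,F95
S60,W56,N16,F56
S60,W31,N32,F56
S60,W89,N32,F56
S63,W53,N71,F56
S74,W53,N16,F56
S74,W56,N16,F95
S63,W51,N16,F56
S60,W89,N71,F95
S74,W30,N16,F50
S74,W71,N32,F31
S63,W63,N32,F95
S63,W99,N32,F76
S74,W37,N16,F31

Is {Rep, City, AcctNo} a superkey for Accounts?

Two distinct rows share (Rep=S60, City=N32, AcctNo=F56), so {Rep, City, AcctNo} does not determine every attribute — not a superkey.

No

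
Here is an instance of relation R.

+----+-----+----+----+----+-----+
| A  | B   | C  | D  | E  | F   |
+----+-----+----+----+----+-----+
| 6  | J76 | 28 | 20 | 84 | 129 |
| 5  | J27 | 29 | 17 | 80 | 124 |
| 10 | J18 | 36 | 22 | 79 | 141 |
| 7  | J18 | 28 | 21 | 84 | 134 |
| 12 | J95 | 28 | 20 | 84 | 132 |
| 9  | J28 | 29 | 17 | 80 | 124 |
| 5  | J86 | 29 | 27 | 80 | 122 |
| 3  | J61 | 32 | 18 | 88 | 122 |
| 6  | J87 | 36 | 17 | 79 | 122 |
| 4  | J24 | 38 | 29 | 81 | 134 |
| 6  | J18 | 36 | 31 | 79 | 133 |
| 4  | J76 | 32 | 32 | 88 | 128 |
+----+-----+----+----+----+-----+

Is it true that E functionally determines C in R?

Yes

E=84: 3 rows → C = 28, 28, 28 ✓
E=80: 3 rows → C = 29, 29, 29 ✓
E=79: 3 rows → C = 36, 36, 36 ✓
E=88: 2 rows → C = 32, 32 ✓
E=81: 1 row → C = 38 ✓
Every E value is associated with a single C value, so E -> C holds.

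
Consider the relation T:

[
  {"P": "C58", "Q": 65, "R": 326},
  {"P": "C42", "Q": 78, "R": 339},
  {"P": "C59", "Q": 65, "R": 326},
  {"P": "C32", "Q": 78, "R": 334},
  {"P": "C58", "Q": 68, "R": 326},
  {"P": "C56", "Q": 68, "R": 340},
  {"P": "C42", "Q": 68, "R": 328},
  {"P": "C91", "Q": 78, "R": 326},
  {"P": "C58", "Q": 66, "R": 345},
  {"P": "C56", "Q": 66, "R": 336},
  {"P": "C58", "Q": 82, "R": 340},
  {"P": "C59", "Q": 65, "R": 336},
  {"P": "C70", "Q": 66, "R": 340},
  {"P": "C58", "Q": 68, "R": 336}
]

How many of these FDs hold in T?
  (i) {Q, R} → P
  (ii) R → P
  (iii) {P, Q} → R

(i) {Q, R} → P: (Q=65, R=326): 2 rows → P takes values {C58, C59} — violation — fails.
(ii) R → P: R=326: 4 rows → P takes values {C58, C59, C91} — violation; R=340: 3 rows → P takes values {C56, C58, C70} — violation; R=336: 3 rows → P takes values {C56, C59, C58} — violation — fails.
(iii) {P, Q} → R: (P=C59, Q=65): 2 rows → R takes values {326, 336} — violation; (P=C58, Q=68): 2 rows → R takes values {326, 336} — violation — fails.
None of the 3 dependencies hold.

0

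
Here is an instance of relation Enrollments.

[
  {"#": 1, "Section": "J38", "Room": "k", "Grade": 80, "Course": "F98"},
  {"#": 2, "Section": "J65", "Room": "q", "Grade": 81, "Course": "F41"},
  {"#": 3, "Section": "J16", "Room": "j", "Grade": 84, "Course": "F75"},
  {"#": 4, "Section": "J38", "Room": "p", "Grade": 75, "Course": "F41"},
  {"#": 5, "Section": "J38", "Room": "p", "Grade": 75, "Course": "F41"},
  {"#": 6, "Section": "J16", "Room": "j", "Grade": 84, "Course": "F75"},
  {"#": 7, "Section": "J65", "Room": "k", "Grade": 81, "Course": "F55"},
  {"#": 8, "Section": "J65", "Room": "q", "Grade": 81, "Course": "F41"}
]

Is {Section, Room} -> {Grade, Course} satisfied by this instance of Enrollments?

(Section=J38, Room=k): row 1 → {Grade,Course} = (80, F98) ✓
(Section=J65, Room=q): rows 2, 8 → {Grade,Course} = (81, F41), (81, F41) ✓
(Section=J16, Room=j): rows 3, 6 → {Grade,Course} = (84, F75), (84, F75) ✓
(Section=J38, Room=p): rows 4, 5 → {Grade,Course} = (75, F41), (75, F41) ✓
(Section=J65, Room=k): row 7 → {Grade,Course} = (81, F55) ✓
Every {Section, Room} value is associated with a single {Grade, Course} value, so {Section, Room} -> {Grade, Course} holds.

Yes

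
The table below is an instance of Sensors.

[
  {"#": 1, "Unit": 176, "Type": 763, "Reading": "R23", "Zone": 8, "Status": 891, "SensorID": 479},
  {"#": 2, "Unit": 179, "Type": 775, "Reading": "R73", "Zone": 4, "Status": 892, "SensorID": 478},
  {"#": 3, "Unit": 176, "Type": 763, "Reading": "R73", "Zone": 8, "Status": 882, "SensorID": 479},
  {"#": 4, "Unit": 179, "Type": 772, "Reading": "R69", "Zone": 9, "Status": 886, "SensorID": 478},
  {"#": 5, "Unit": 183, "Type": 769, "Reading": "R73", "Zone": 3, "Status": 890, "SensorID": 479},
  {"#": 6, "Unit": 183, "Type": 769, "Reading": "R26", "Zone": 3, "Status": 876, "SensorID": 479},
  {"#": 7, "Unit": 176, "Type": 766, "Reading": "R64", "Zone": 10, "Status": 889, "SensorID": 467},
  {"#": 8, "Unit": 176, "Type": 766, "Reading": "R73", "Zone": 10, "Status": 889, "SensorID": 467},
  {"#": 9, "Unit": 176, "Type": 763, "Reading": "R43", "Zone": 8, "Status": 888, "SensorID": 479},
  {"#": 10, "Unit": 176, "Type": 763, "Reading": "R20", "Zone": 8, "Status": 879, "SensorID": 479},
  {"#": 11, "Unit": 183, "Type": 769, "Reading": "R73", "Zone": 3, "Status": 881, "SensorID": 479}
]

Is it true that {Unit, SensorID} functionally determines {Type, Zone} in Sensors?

(Unit=176, SensorID=479): rows 1, 3, 9, 10 → {Type,Zone} = (763, 8), (763, 8), (763, 8), (763, 8) ✓
(Unit=179, SensorID=478): rows 2, 4 → {Type,Zone} takes values {(775, 4), (772, 9)} — violation
(Unit=183, SensorID=479): rows 5, 6, 11 → {Type,Zone} = (769, 3), (769, 3), (769, 3) ✓
(Unit=176, SensorID=467): rows 7, 8 → {Type,Zone} = (766, 10), (766, 10) ✓
Two rows agree on {Unit, SensorID} but differ on {Type, Zone}, so {Unit, SensorID} -> {Type, Zone} does not hold.

No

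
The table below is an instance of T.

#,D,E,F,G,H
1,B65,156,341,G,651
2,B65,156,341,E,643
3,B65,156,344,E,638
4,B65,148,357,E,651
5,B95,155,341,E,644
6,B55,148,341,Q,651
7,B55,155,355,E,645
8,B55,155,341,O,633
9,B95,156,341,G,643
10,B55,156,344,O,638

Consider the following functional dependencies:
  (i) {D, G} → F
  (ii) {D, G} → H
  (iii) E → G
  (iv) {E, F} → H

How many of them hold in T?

(i) {D, G} → F: (D=B65, G=E): rows 2, 3, 4 → F takes values {341, 344, 357} — violation; (D=B55, G=O): rows 8, 10 → F takes values {341, 344} — violation — fails.
(ii) {D, G} → H: (D=B65, G=E): rows 2, 3, 4 → H takes values {643, 638, 651} — violation; (D=B55, G=O): rows 8, 10 → H takes values {633, 638} — violation — fails.
(iii) E → G: E=156: rows 1, 2, 3, 9, 10 → G takes values {G, E, O} — violation; E=148: rows 4, 6 → G takes values {E, Q} — violation; E=155: rows 5, 7, 8 → G takes values {E, O} — violation — fails.
(iv) {E, F} → H: (E=156, F=341): rows 1, 2, 9 → H takes values {651, 643} — violation; (E=155, F=341): rows 5, 8 → H takes values {644, 633} — violation — fails.
None of the 4 dependencies hold.

0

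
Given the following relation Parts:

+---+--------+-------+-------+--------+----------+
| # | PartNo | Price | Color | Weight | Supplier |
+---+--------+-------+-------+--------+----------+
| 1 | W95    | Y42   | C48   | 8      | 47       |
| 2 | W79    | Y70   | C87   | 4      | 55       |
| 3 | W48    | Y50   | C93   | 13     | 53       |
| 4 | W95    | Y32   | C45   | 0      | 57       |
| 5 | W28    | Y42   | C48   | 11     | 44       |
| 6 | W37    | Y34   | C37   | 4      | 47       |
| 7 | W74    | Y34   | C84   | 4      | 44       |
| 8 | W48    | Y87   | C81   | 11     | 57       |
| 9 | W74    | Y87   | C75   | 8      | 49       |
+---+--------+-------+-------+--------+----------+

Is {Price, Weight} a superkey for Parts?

No

Rows 6 and 7 have the same {Price, Weight} value (Price=Y34, Weight=4) but are distinct tuples, so {Price, Weight} does not determine every attribute — not a superkey.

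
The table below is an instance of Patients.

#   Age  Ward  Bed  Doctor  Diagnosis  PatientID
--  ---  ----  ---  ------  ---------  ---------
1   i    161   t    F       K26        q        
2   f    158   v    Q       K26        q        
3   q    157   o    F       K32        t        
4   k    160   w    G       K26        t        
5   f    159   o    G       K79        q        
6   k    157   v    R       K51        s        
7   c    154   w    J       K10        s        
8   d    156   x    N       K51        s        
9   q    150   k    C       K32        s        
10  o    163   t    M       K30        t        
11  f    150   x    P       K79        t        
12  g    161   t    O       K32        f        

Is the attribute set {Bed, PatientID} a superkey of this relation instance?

All 12 rows have distinct {Bed, PatientID} values, so {Bed, PatientID} → (all attributes) holds and {Bed, PatientID} is a superkey.

Yes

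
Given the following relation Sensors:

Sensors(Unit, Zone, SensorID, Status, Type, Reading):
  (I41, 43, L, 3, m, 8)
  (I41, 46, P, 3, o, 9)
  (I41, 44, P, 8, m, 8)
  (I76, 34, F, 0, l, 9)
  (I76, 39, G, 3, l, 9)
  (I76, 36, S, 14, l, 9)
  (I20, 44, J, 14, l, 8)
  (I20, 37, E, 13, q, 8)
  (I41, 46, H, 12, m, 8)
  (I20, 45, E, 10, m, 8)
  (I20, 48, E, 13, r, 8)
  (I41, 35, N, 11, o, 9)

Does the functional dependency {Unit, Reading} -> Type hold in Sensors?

No

(Unit=I41, Reading=8): 3 rows → Type = m, m, m ✓
(Unit=I41, Reading=9): 2 rows → Type = o, o ✓
(Unit=I76, Reading=9): 3 rows → Type = l, l, l ✓
(Unit=I20, Reading=8): 4 rows → Type takes values {l, q, m, r} — violation
Two rows agree on {Unit, Reading} but differ on Type, so {Unit, Reading} -> Type does not hold.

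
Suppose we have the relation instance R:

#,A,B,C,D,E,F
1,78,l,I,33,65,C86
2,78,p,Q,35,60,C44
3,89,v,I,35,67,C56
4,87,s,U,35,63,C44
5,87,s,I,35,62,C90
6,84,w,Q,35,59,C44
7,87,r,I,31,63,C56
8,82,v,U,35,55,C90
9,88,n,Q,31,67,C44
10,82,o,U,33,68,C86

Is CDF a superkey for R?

Rows 2 and 6 have the same CDF value (C=Q, D=35, F=C44) but are distinct tuples, so CDF does not determine every attribute — not a superkey.

No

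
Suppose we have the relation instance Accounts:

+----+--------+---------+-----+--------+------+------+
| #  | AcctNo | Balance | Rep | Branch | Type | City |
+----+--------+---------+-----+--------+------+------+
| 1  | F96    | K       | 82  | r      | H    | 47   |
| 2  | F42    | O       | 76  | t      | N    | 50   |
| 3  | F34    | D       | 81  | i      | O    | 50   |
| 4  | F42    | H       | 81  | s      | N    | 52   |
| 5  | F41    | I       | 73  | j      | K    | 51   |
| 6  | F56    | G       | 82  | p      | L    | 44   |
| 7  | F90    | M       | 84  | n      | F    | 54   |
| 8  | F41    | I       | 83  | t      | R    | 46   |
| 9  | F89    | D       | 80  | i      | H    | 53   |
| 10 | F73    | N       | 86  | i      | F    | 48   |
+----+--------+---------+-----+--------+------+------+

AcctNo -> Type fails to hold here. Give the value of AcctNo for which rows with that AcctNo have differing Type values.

AcctNo=F96: row 1 → Type = H ✓
AcctNo=F42: rows 2, 4 → Type = N, N ✓
AcctNo=F34: row 3 → Type = O ✓
AcctNo=F41: rows 5, 8 → Type takes values {K, R} — violation
AcctNo=F56: row 6 → Type = L ✓
AcctNo=F90: row 7 → Type = F ✓
AcctNo=F89: row 9 → Type = H ✓
AcctNo=F73: row 10 → Type = F ✓
The only AcctNo value with inconsistent Type is AcctNo=F41.

F41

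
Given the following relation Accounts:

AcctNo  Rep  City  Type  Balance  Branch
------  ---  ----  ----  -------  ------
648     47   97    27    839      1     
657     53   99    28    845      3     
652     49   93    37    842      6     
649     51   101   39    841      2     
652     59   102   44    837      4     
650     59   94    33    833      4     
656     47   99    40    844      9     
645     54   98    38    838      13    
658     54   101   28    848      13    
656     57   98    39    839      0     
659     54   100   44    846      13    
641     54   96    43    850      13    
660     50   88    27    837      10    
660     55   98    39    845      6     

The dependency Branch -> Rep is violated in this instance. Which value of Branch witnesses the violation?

Branch=1: 1 row → Rep = 47 ✓
Branch=3: 1 row → Rep = 53 ✓
Branch=6: 2 rows → Rep takes values {49, 55} — violation
Branch=2: 1 row → Rep = 51 ✓
Branch=4: 2 rows → Rep = 59, 59 ✓
Branch=9: 1 row → Rep = 47 ✓
Branch=13: 4 rows → Rep = 54, 54, 54, 54 ✓
Branch=0: 1 row → Rep = 57 ✓
Branch=10: 1 row → Rep = 50 ✓
The only Branch value with inconsistent Rep is Branch=6.

6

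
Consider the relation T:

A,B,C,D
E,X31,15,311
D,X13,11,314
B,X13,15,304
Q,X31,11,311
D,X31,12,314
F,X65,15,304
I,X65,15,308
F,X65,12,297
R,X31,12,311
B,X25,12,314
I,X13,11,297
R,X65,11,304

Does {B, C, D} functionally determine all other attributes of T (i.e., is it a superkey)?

All 12 rows have distinct {B, C, D} values, so {B, C, D} → (all attributes) holds and {B, C, D} is a superkey.

Yes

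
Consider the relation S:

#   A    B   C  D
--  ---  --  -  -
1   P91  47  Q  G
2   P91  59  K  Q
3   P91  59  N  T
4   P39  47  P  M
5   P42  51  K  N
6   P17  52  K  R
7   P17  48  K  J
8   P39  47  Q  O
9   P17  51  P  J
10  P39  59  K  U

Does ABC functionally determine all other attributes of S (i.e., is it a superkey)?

Yes

All 10 rows have distinct ABC values, so ABC → (all attributes) holds and ABC is a superkey.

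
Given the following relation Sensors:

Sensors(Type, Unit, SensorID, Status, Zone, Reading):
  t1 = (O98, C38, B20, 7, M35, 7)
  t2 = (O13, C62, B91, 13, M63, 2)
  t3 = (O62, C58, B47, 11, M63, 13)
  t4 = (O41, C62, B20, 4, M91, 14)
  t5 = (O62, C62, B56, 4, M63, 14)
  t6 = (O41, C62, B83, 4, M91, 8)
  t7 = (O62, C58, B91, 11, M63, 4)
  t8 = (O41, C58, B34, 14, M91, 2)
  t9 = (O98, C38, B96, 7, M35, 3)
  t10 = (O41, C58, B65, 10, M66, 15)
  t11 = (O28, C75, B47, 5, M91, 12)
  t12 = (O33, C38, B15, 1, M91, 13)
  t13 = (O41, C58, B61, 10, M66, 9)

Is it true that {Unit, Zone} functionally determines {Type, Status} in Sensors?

No

(Unit=C38, Zone=M35): rows 1, 9 → {Type,Status} = (O98, 7), (O98, 7) ✓
(Unit=C62, Zone=M63): rows 2, 5 → {Type,Status} takes values {(O13, 13), (O62, 4)} — violation
(Unit=C58, Zone=M63): rows 3, 7 → {Type,Status} = (O62, 11), (O62, 11) ✓
(Unit=C62, Zone=M91): rows 4, 6 → {Type,Status} = (O41, 4), (O41, 4) ✓
(Unit=C58, Zone=M91): row 8 → {Type,Status} = (O41, 14) ✓
(Unit=C58, Zone=M66): rows 10, 13 → {Type,Status} = (O41, 10), (O41, 10) ✓
(Unit=C75, Zone=M91): row 11 → {Type,Status} = (O28, 5) ✓
(Unit=C38, Zone=M91): row 12 → {Type,Status} = (O33, 1) ✓
Two rows agree on {Unit, Zone} but differ on {Type, Status}, so {Unit, Zone} → {Type, Status} does not hold.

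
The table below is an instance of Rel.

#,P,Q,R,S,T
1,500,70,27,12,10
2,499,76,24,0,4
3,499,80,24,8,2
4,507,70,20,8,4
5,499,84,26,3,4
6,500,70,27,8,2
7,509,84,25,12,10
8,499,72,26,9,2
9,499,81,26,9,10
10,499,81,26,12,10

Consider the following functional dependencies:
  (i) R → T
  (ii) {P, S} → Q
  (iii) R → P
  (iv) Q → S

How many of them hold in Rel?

(i) R → T: R=27: rows 1, 6 → T takes values {10, 2} — violation; R=24: rows 2, 3 → T takes values {4, 2} — violation; R=26: rows 5, 8, 9, 10 → T takes values {4, 2, 10} — violation — fails.
(ii) {P, S} → Q: (P=499, S=9): rows 8, 9 → Q takes values {72, 81} — violation — fails.
(iii) R → P: every LHS value maps to a single RHS value — holds.
(iv) Q → S: Q=70: rows 1, 4, 6 → S takes values {12, 8} — violation; Q=84: rows 5, 7 → S takes values {3, 12} — violation; Q=81: rows 9, 10 → S takes values {9, 12} — violation — fails.
1 of the 4 dependencies holds.

1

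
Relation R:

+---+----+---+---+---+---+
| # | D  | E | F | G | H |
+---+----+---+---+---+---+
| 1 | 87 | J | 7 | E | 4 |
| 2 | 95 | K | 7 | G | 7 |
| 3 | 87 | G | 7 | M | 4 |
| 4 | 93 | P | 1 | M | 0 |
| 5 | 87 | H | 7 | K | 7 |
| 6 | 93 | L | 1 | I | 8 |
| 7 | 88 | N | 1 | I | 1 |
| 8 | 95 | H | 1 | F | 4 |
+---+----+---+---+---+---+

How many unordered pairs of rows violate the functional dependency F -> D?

8

F=7: violating pairs (1,2), (2,3), (2,5) — 3 pairs.
F=1: violating pairs (4,7), (4,8), (6,7), (6,8), (7,8) — 5 pairs.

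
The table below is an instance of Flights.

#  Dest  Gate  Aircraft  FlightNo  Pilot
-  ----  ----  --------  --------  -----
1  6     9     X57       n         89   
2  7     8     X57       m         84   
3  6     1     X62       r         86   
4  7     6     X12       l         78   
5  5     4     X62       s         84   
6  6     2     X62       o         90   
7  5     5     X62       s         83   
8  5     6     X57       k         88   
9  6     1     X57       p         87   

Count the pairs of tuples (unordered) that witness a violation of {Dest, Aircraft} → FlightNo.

2

(Dest=6, Aircraft=X57): violating pairs (1,9) — 1 pair.
(Dest=6, Aircraft=X62): violating pairs (3,6) — 1 pair.
(Dest=5, Aircraft=X62): all 2 rows agree on FlightNo — 0 pairs.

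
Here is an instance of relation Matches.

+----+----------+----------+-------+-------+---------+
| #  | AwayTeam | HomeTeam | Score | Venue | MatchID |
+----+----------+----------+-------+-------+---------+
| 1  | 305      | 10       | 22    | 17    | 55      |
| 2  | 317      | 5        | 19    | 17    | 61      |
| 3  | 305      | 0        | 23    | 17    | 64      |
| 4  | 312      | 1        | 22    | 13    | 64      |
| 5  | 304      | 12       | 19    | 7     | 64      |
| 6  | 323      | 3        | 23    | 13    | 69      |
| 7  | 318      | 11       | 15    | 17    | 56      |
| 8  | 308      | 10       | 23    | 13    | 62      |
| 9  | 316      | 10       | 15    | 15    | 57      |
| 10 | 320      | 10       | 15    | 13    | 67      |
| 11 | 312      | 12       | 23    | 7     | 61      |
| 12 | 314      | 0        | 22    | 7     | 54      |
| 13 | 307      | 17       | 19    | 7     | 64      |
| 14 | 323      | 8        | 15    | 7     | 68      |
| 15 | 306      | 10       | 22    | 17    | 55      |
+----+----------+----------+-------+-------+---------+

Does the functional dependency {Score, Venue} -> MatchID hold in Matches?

No

(Score=22, Venue=17): rows 1, 15 → MatchID = 55, 55 ✓
(Score=19, Venue=17): row 2 → MatchID = 61 ✓
(Score=23, Venue=17): row 3 → MatchID = 64 ✓
(Score=22, Venue=13): row 4 → MatchID = 64 ✓
(Score=19, Venue=7): rows 5, 13 → MatchID = 64, 64 ✓
(Score=23, Venue=13): rows 6, 8 → MatchID takes values {69, 62} — violation
(Score=15, Venue=17): row 7 → MatchID = 56 ✓
(Score=15, Venue=15): row 9 → MatchID = 57 ✓
(Score=15, Venue=13): row 10 → MatchID = 67 ✓
(Score=23, Venue=7): row 11 → MatchID = 61 ✓
(Score=22, Venue=7): row 12 → MatchID = 54 ✓
(Score=15, Venue=7): row 14 → MatchID = 68 ✓
Two rows agree on {Score, Venue} but differ on MatchID, so {Score, Venue} -> MatchID does not hold.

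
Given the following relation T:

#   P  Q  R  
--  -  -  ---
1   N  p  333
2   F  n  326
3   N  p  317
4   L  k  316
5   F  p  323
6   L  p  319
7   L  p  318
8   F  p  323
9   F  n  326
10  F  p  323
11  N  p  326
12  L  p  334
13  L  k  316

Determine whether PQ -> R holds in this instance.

(P=N, Q=p): rows 1, 3, 11 → R takes values {333, 317, 326} — violation
(P=F, Q=n): rows 2, 9 → R = 326, 326 ✓
(P=L, Q=k): rows 4, 13 → R = 316, 316 ✓
(P=F, Q=p): rows 5, 8, 10 → R = 323, 323, 323 ✓
(P=L, Q=p): rows 6, 7, 12 → R takes values {319, 318, 334} — violation
Two rows agree on PQ but differ on R, so PQ -> R does not hold.

No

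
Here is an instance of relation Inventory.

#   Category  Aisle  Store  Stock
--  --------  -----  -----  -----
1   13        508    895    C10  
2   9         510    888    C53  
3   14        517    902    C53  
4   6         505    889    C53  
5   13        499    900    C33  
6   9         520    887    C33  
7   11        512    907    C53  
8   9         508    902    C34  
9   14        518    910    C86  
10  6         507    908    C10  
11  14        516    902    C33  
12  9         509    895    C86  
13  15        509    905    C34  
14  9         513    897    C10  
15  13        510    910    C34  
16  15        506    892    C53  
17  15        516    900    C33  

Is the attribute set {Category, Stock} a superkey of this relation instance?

All 17 rows have distinct {Category, Stock} values, so {Category, Stock} → (all attributes) holds and {Category, Stock} is a superkey.

Yes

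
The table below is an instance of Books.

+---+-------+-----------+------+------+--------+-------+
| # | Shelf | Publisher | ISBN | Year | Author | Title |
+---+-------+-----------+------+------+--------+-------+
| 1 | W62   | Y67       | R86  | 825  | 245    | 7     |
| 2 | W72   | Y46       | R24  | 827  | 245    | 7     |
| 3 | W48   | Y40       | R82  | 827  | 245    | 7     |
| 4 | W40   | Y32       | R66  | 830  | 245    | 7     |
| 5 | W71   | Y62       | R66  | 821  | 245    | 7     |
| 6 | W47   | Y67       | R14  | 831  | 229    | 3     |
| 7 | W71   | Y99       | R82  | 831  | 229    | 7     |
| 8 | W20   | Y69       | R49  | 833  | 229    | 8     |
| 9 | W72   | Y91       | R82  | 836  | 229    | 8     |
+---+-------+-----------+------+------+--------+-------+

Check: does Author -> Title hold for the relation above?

No

Author=245: rows 1, 2, 3, 4, 5 → Title = 7, 7, 7, 7, 7 ✓
Author=229: rows 6, 7, 8, 9 → Title takes values {3, 7, 8} — violation
Two rows agree on Author but differ on Title, so Author -> Title does not hold.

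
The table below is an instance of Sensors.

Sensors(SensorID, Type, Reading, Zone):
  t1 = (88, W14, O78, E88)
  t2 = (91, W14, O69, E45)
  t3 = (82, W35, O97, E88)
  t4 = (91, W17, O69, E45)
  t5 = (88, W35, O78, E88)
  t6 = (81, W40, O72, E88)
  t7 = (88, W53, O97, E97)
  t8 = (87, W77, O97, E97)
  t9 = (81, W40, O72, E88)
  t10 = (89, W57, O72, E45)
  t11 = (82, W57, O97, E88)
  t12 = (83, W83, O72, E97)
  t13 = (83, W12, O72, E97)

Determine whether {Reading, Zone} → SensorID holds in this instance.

(Reading=O78, Zone=E88): rows 1, 5 → SensorID = 88, 88 ✓
(Reading=O69, Zone=E45): rows 2, 4 → SensorID = 91, 91 ✓
(Reading=O97, Zone=E88): rows 3, 11 → SensorID = 82, 82 ✓
(Reading=O72, Zone=E88): rows 6, 9 → SensorID = 81, 81 ✓
(Reading=O97, Zone=E97): rows 7, 8 → SensorID takes values {88, 87} — violation
(Reading=O72, Zone=E45): row 10 → SensorID = 89 ✓
(Reading=O72, Zone=E97): rows 12, 13 → SensorID = 83, 83 ✓
Two rows agree on {Reading, Zone} but differ on SensorID, so {Reading, Zone} → SensorID does not hold.

No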